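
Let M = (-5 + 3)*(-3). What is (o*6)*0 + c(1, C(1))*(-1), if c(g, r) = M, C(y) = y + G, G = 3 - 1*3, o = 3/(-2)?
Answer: -6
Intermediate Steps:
o = -3/2 (o = 3*(-1/2) = -3/2 ≈ -1.5000)
M = 6 (M = -2*(-3) = 6)
G = 0 (G = 3 - 3 = 0)
C(y) = y (C(y) = y + 0 = y)
c(g, r) = 6
(o*6)*0 + c(1, C(1))*(-1) = -3/2*6*0 + 6*(-1) = -9*0 - 6 = 0 - 6 = -6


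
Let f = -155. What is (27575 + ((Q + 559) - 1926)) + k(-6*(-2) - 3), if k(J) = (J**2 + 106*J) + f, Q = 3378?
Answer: 30466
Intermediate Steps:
k(J) = -155 + J**2 + 106*J (k(J) = (J**2 + 106*J) - 155 = -155 + J**2 + 106*J)
(27575 + ((Q + 559) - 1926)) + k(-6*(-2) - 3) = (27575 + ((3378 + 559) - 1926)) + (-155 + (-6*(-2) - 3)**2 + 106*(-6*(-2) - 3)) = (27575 + (3937 - 1926)) + (-155 + (12 - 3)**2 + 106*(12 - 3)) = (27575 + 2011) + (-155 + 9**2 + 106*9) = 29586 + (-155 + 81 + 954) = 29586 + 880 = 30466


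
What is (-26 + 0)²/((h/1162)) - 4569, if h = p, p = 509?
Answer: -1540109/509 ≈ -3025.8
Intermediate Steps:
h = 509
(-26 + 0)²/((h/1162)) - 4569 = (-26 + 0)²/((509/1162)) - 4569 = (-26)²/((509*(1/1162))) - 4569 = 676/(509/1162) - 4569 = 676*(1162/509) - 4569 = 785512/509 - 4569 = -1540109/509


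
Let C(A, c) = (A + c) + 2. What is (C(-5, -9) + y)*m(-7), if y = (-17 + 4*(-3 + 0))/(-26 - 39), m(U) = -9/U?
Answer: -6759/455 ≈ -14.855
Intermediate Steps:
C(A, c) = 2 + A + c
y = 29/65 (y = (-17 + 4*(-3))/(-65) = (-17 - 12)*(-1/65) = -29*(-1/65) = 29/65 ≈ 0.44615)
(C(-5, -9) + y)*m(-7) = ((2 - 5 - 9) + 29/65)*(-9/(-7)) = (-12 + 29/65)*(-9*(-⅐)) = -751/65*9/7 = -6759/455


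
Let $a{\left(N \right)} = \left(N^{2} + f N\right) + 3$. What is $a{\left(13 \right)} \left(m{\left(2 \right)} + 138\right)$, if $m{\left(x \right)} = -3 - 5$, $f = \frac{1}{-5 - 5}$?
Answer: $22191$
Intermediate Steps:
$f = - \frac{1}{10}$ ($f = \frac{1}{-10} = - \frac{1}{10} \approx -0.1$)
$m{\left(x \right)} = -8$ ($m{\left(x \right)} = -3 - 5 = -8$)
$a{\left(N \right)} = 3 + N^{2} - \frac{N}{10}$ ($a{\left(N \right)} = \left(N^{2} - \frac{N}{10}\right) + 3 = 3 + N^{2} - \frac{N}{10}$)
$a{\left(13 \right)} \left(m{\left(2 \right)} + 138\right) = \left(3 + 13^{2} - \frac{13}{10}\right) \left(-8 + 138\right) = \left(3 + 169 - \frac{13}{10}\right) 130 = \frac{1707}{10} \cdot 130 = 22191$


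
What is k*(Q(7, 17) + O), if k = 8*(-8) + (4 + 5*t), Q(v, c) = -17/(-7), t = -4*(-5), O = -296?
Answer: -82200/7 ≈ -11743.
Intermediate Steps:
t = 20
Q(v, c) = 17/7 (Q(v, c) = -17*(-⅐) = 17/7)
k = 40 (k = 8*(-8) + (4 + 5*20) = -64 + (4 + 100) = -64 + 104 = 40)
k*(Q(7, 17) + O) = 40*(17/7 - 296) = 40*(-2055/7) = -82200/7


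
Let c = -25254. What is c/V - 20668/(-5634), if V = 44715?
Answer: 130314764/41987385 ≈ 3.1037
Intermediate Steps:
c/V - 20668/(-5634) = -25254/44715 - 20668/(-5634) = -25254*1/44715 - 20668*(-1/5634) = -8418/14905 + 10334/2817 = 130314764/41987385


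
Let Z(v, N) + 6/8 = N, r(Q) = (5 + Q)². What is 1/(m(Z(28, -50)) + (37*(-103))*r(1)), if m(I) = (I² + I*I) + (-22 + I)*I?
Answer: -16/2053645 ≈ -7.7910e-6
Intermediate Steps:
Z(v, N) = -¾ + N
m(I) = 2*I² + I*(-22 + I) (m(I) = (I² + I²) + I*(-22 + I) = 2*I² + I*(-22 + I))
1/(m(Z(28, -50)) + (37*(-103))*r(1)) = 1/((-¾ - 50)*(-22 + 3*(-¾ - 50)) + (37*(-103))*(5 + 1)²) = 1/(-203*(-22 + 3*(-203/4))/4 - 3811*6²) = 1/(-203*(-22 - 609/4)/4 - 3811*36) = 1/(-203/4*(-697/4) - 137196) = 1/(141491/16 - 137196) = 1/(-2053645/16) = -16/2053645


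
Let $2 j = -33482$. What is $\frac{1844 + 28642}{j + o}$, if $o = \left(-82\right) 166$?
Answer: $- \frac{30486}{30353} \approx -1.0044$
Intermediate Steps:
$o = -13612$
$j = -16741$ ($j = \frac{1}{2} \left(-33482\right) = -16741$)
$\frac{1844 + 28642}{j + o} = \frac{1844 + 28642}{-16741 - 13612} = \frac{30486}{-30353} = 30486 \left(- \frac{1}{30353}\right) = - \frac{30486}{30353}$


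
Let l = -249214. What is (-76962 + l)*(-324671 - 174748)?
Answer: 162898491744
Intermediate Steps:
(-76962 + l)*(-324671 - 174748) = (-76962 - 249214)*(-324671 - 174748) = -326176*(-499419) = 162898491744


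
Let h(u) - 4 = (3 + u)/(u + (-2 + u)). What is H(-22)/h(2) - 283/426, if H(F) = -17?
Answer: -18163/5538 ≈ -3.2797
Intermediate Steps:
h(u) = 4 + (3 + u)/(-2 + 2*u) (h(u) = 4 + (3 + u)/(u + (-2 + u)) = 4 + (3 + u)/(-2 + 2*u))
H(-22)/h(2) - 283/426 = -17*2*(-1 + 2)/(-5 + 9*2) - 283/426 = -17*2/(-5 + 18) - 283*1/426 = -17/((½)*1*13) - 283/426 = -17/13/2 - 283/426 = -17*2/13 - 283/426 = -34/13 - 283/426 = -18163/5538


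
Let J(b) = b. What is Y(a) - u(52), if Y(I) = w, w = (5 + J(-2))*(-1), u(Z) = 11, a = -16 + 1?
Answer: -14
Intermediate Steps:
a = -15
w = -3 (w = (5 - 2)*(-1) = 3*(-1) = -3)
Y(I) = -3
Y(a) - u(52) = -3 - 1*11 = -3 - 11 = -14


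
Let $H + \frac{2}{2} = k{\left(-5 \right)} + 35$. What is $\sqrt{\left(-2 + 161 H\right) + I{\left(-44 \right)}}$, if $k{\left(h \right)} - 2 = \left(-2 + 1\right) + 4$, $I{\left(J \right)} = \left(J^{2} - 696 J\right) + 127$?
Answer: $2 \sqrt{9741} \approx 197.39$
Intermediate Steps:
$I{\left(J \right)} = 127 + J^{2} - 696 J$
$k{\left(h \right)} = 5$ ($k{\left(h \right)} = 2 + \left(\left(-2 + 1\right) + 4\right) = 2 + \left(-1 + 4\right) = 2 + 3 = 5$)
$H = 39$ ($H = -1 + \left(5 + 35\right) = -1 + 40 = 39$)
$\sqrt{\left(-2 + 161 H\right) + I{\left(-44 \right)}} = \sqrt{\left(-2 + 161 \cdot 39\right) + \left(127 + \left(-44\right)^{2} - -30624\right)} = \sqrt{\left(-2 + 6279\right) + \left(127 + 1936 + 30624\right)} = \sqrt{6277 + 32687} = \sqrt{38964} = 2 \sqrt{9741}$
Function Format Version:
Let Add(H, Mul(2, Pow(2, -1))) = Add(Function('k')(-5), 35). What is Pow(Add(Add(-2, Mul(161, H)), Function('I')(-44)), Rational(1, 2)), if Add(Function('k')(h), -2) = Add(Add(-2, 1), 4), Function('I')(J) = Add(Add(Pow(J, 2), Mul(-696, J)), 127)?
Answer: Mul(2, Pow(9741, Rational(1, 2))) ≈ 197.39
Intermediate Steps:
Function('I')(J) = Add(127, Pow(J, 2), Mul(-696, J))
Function('k')(h) = 5 (Function('k')(h) = Add(2, Add(Add(-2, 1), 4)) = Add(2, Add(-1, 4)) = Add(2, 3) = 5)
H = 39 (H = Add(-1, Add(5, 35)) = Add(-1, 40) = 39)
Pow(Add(Add(-2, Mul(161, H)), Function('I')(-44)), Rational(1, 2)) = Pow(Add(Add(-2, Mul(161, 39)), Add(127, Pow(-44, 2), Mul(-696, -44))), Rational(1, 2)) = Pow(Add(Add(-2, 6279), Add(127, 1936, 30624)), Rational(1, 2)) = Pow(Add(6277, 32687), Rational(1, 2)) = Pow(38964, Rational(1, 2)) = Mul(2, Pow(9741, Rational(1, 2)))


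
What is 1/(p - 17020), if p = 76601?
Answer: 1/59581 ≈ 1.6784e-5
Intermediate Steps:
1/(p - 17020) = 1/(76601 - 17020) = 1/59581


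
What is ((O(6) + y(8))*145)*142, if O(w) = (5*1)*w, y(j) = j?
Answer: 782420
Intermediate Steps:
O(w) = 5*w
((O(6) + y(8))*145)*142 = ((5*6 + 8)*145)*142 = ((30 + 8)*145)*142 = (38*145)*142 = 5510*142 = 782420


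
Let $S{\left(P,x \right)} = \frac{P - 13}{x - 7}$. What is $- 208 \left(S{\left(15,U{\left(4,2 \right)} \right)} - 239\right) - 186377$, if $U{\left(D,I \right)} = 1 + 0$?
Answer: $- \frac{409787}{3} \approx -1.366 \cdot 10^{5}$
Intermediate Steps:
$U{\left(D,I \right)} = 1$
$S{\left(P,x \right)} = \frac{-13 + P}{-7 + x}$
$- 208 \left(S{\left(15,U{\left(4,2 \right)} \right)} - 239\right) - 186377 = - 208 \left(\frac{-13 + 15}{-7 + 1} - 239\right) - 186377 = - 208 \left(\frac{1}{-6} \cdot 2 - 239\right) - 186377 = - 208 \left(\left(- \frac{1}{6}\right) 2 - 239\right) - 186377 = - 208 \left(- \frac{1}{3} - 239\right) - 186377 = \left(-208\right) \left(- \frac{718}{3}\right) - 186377 = \frac{149344}{3} - 186377 = - \frac{409787}{3}$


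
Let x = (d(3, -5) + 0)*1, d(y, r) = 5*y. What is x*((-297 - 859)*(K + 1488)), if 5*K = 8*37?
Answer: -26828448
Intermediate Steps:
K = 296/5 (K = (8*37)/5 = (⅕)*296 = 296/5 ≈ 59.200)
x = 15 (x = (5*3 + 0)*1 = (15 + 0)*1 = 15*1 = 15)
x*((-297 - 859)*(K + 1488)) = 15*((-297 - 859)*(296/5 + 1488)) = 15*(-1156*7736/5) = 15*(-8942816/5) = -26828448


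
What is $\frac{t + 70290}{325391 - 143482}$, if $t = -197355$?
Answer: $- \frac{127065}{181909} \approx -0.69851$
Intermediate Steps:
$\frac{t + 70290}{325391 - 143482} = \frac{-197355 + 70290}{325391 - 143482} = - \frac{127065}{181909}$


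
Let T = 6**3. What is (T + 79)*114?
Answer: 33630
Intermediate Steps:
T = 216
(T + 79)*114 = (216 + 79)*114 = 295*114 = 33630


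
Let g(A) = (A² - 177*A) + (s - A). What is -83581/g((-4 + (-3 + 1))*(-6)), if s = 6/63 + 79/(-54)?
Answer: 31593618/1932853 ≈ 16.346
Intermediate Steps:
s = -517/378 (s = 6*(1/63) + 79*(-1/54) = 2/21 - 79/54 = -517/378 ≈ -1.3677)
g(A) = -517/378 + A² - 178*A (g(A) = (A² - 177*A) + (-517/378 - A) = -517/378 + A² - 178*A)
-83581/g((-4 + (-3 + 1))*(-6)) = -83581/(-517/378 + ((-4 + (-3 + 1))*(-6))² - 178*(-4 + (-3 + 1))*(-6)) = -83581/(-517/378 + ((-4 - 2)*(-6))² - 178*(-4 - 2)*(-6)) = -83581/(-517/378 + (-6*(-6))² - (-1068)*(-6)) = -83581/(-517/378 + 36² - 178*36) = -83581/(-517/378 + 1296 - 6408) = -83581/(-1932853/378) = -83581*(-378/1932853) = 31593618/1932853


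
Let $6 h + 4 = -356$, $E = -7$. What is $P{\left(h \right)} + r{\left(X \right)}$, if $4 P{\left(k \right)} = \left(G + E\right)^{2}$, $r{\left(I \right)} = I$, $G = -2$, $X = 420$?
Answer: $\frac{1761}{4} \approx 440.25$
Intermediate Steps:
$h = -60$ ($h = - \frac{2}{3} + \frac{1}{6} \left(-356\right) = - \frac{2}{3} - \frac{178}{3} = -60$)
$P{\left(k \right)} = \frac{81}{4}$ ($P{\left(k \right)} = \frac{\left(-2 - 7\right)^{2}}{4} = \frac{\left(-9\right)^{2}}{4} = \frac{1}{4} \cdot 81 = \frac{81}{4}$)
$P{\left(h \right)} + r{\left(X \right)} = \frac{81}{4} + 420 = \frac{1761}{4}$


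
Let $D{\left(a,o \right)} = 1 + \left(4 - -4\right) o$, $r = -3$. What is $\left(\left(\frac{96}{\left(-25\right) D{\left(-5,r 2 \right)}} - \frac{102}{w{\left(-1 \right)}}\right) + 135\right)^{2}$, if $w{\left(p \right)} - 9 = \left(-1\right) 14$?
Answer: $\frac{33376001481}{1380625} \approx 24175.0$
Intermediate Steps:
$D{\left(a,o \right)} = 1 + 8 o$ ($D{\left(a,o \right)} = 1 + \left(4 + 4\right) o = 1 + 8 o$)
$w{\left(p \right)} = -5$ ($w{\left(p \right)} = 9 - 14 = -5$)
$\left(\left(\frac{96}{\left(-25\right) D{\left(-5,r 2 \right)}} - \frac{102}{w{\left(-1 \right)}}\right) + 135\right)^{2} = \left(\left(\frac{96}{\left(-25\right) \left(1 + 8 \left(\left(-3\right) 2\right)\right)} - \frac{102}{-5}\right) + 135\right)^{2} = \left(\left(\frac{96}{\left(-25\right) \left(1 + 8 \left(-6\right)\right)} - - \frac{102}{5}\right) + 135\right)^{2} = \left(\left(\frac{96}{\left(-25\right) \left(1 - 48\right)} + \frac{102}{5}\right) + 135\right)^{2} = \left(\left(\frac{96}{\left(-25\right) \left(-47\right)} + \frac{102}{5}\right) + 135\right)^{2} = \left(\left(\frac{96}{1175} + \frac{102}{5}\right) + 135\right)^{2} = \left(\frac{24066}{1175} + 135\right)^{2} = \left(\frac{182691}{1175}\right)^{2} = \frac{33376001481}{1380625}$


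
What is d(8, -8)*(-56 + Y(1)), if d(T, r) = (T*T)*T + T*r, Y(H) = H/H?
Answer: -24640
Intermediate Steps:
Y(H) = 1
d(T, r) = T³ + T*r (d(T, r) = T²*T + T*r = T³ + T*r)
d(8, -8)*(-56 + Y(1)) = (8*(-8 + 8²))*(-56 + 1) = (8*(-8 + 64))*(-55) = (8*56)*(-55) = 448*(-55) = -24640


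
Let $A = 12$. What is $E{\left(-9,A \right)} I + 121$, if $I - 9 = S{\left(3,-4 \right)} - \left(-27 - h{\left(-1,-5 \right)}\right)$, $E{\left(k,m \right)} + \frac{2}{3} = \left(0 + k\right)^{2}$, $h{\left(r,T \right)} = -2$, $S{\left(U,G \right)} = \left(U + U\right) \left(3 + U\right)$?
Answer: $\frac{17233}{3} \approx 5744.3$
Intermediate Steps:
$S{\left(U,G \right)} = 2 U \left(3 + U\right)$
$E{\left(k,m \right)} = - \frac{2}{3} + k^{2}$ ($E{\left(k,m \right)} = - \frac{2}{3} + \left(0 + k\right)^{2} = - \frac{2}{3} + k^{2}$)
$I = 70$ ($I = 9 - \left(-27 + 2 - 6 \left(3 + 3\right)\right) = 9 + \left(2 \cdot 3 \cdot 6 - \left(-27 + 2\right)\right) = 9 + \left(36 - -25\right) = 9 + \left(36 + 25\right) = 9 + 61 = 70$)
$E{\left(-9,A \right)} I + 121 = \left(- \frac{2}{3} + \left(-9\right)^{2}\right) 70 + 121 = \left(- \frac{2}{3} + 81\right) 70 + 121 = \frac{241}{3} \cdot 70 + 121 = \frac{16870}{3} + 121 = \frac{17233}{3}$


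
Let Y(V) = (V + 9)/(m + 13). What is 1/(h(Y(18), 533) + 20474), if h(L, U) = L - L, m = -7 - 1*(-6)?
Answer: 1/20474 ≈ 4.8842e-5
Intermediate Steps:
m = -1 (m = -7 + 6 = -1)
Y(V) = 3/4 + V/12 (Y(V) = (V + 9)/(-1 + 13) = (9 + V)/12 = (9 + V)*(1/12) = 3/4 + V/12)
h(L, U) = 0
1/(h(Y(18), 533) + 20474) = 1/(0 + 20474) = 1/20474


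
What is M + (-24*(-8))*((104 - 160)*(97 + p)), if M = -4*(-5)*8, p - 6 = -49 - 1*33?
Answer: -225632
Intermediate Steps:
p = -76 (p = 6 + (-49 - 1*33) = 6 + (-49 - 33) = 6 - 82 = -76)
M = 160 (M = 20*8 = 160)
M + (-24*(-8))*((104 - 160)*(97 + p)) = 160 + (-24*(-8))*((104 - 160)*(97 - 76)) = 160 + 192*(-56*21) = 160 + 192*(-1176) = 160 - 225792 = -225632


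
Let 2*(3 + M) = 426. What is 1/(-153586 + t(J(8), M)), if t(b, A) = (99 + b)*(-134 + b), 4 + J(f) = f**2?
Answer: -1/165352 ≈ -6.0477e-6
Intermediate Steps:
M = 210 (M = -3 + (1/2)*426 = -3 + 213 = 210)
J(f) = -4 + f**2
t(b, A) = (-134 + b)*(99 + b)
1/(-153586 + t(J(8), M)) = 1/(-153586 + (-13266 + (-4 + 8**2)**2 - 35*(-4 + 8**2))) = 1/(-153586 + (-13266 + (-4 + 64)**2 - 35*(-4 + 64))) = 1/(-153586 + (-13266 + 60**2 - 35*60)) = 1/(-153586 + (-13266 + 3600 - 2100)) = 1/(-153586 - 11766) = 1/(-165352) = -1/165352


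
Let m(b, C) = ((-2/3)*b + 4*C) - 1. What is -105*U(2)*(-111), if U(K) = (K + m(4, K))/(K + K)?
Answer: 73815/4 ≈ 18454.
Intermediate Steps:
m(b, C) = -1 + 4*C - 2*b/3 (m(b, C) = ((-2*⅓)*b + 4*C) - 1 = (-2*b/3 + 4*C) - 1 = (4*C - 2*b/3) - 1 = -1 + 4*C - 2*b/3)
U(K) = (-11/3 + 5*K)/(2*K) (U(K) = (K + (-1 + 4*K - ⅔*4))/(K + K) = (K + (-1 + 4*K - 8/3))/((2*K)) = (K + (-11/3 + 4*K))*(1/(2*K)) = (-11/3 + 5*K)*(1/(2*K)) = (-11/3 + 5*K)/(2*K))
-105*U(2)*(-111) = -35*(-11 + 15*2)/(2*2)*(-111) = -35*(-11 + 30)/(2*2)*(-111) = -35*19/(2*2)*(-111) = -105*19/12*(-111) = -665/4*(-111) = 73815/4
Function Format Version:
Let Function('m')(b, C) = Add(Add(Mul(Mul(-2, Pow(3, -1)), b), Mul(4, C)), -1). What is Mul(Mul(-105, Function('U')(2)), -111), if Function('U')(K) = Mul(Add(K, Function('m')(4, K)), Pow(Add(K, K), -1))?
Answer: Rational(73815, 4) ≈ 18454.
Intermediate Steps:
Function('m')(b, C) = Add(-1, Mul(4, C), Mul(Rational(-2, 3), b)) (Function('m')(b, C) = Add(Add(Mul(Mul(-2, Rational(1, 3)), b), Mul(4, C)), -1) = Add(Add(Mul(Rational(-2, 3), b), Mul(4, C)), -1) = Add(Add(Mul(4, C), Mul(Rational(-2, 3), b)), -1) = Add(-1, Mul(4, C), Mul(Rational(-2, 3), b)))
Function('U')(K) = Mul(Rational(1, 2), Pow(K, -1), Add(Rational(-11, 3), Mul(5, K))) (Function('U')(K) = Mul(Add(K, Add(-1, Mul(4, K), Mul(Rational(-2, 3), 4))), Pow(Add(K, K), -1)) = Mul(Add(K, Add(-1, Mul(4, K), Rational(-8, 3))), Pow(Mul(2, K), -1)) = Mul(Add(K, Add(Rational(-11, 3), Mul(4, K))), Mul(Rational(1, 2), Pow(K, -1))) = Mul(Add(Rational(-11, 3), Mul(5, K)), Mul(Rational(1, 2), Pow(K, -1))) = Mul(Rational(1, 2), Pow(K, -1), Add(Rational(-11, 3), Mul(5, K))))
Mul(Mul(-105, Function('U')(2)), -111) = Mul(Mul(-105, Mul(Rational(1, 6), Pow(2, -1), Add(-11, Mul(15, 2)))), -111) = Mul(Mul(-105, Mul(Rational(1, 6), Rational(1, 2), Add(-11, 30))), -111) = Mul(Mul(-105, Mul(Rational(1, 6), Rational(1, 2), 19)), -111) = Mul(Mul(-105, Rational(19, 12)), -111) = Mul(Rational(-665, 4), -111) = Rational(73815, 4)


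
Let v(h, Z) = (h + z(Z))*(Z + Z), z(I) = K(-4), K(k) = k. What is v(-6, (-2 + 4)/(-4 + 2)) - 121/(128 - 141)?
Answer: 381/13 ≈ 29.308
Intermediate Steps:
z(I) = -4
v(h, Z) = 2*Z*(-4 + h) (v(h, Z) = (h - 4)*(Z + Z) = (-4 + h)*(2*Z) = 2*Z*(-4 + h))
v(-6, (-2 + 4)/(-4 + 2)) - 121/(128 - 141) = 2*((-2 + 4)/(-4 + 2))*(-4 - 6) - 121/(128 - 141) = 2*(2/(-2))*(-10) - 121/(-13) = 2*(2*(-1/2))*(-10) - 1/13*(-121) = 2*(-1)*(-10) + 121/13 = 20 + 121/13 = 381/13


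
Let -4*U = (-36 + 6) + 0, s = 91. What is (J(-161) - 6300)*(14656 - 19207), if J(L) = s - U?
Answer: 56582583/2 ≈ 2.8291e+7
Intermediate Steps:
U = 15/2 (U = -((-36 + 6) + 0)/4 = -(-30 + 0)/4 = -¼*(-30) = 15/2 ≈ 7.5000)
J(L) = 167/2 (J(L) = 91 - 1*15/2 = 91 - 15/2 = 167/2)
(J(-161) - 6300)*(14656 - 19207) = (167/2 - 6300)*(14656 - 19207) = -12433/2*(-4551) = 56582583/2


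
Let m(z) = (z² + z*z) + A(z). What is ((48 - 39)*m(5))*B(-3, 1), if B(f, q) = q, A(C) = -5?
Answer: 405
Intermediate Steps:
m(z) = -5 + 2*z² (m(z) = (z² + z*z) - 5 = (z² + z²) - 5 = 2*z² - 5 = -5 + 2*z²)
((48 - 39)*m(5))*B(-3, 1) = ((48 - 39)*(-5 + 2*5²))*1 = (9*(-5 + 2*25))*1 = (9*(-5 + 50))*1 = (9*45)*1 = 405*1 = 405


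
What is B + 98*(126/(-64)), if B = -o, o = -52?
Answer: -2255/16 ≈ -140.94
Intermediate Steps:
B = 52 (B = -1*(-52) = 52)
B + 98*(126/(-64)) = 52 + 98*(126/(-64)) = 52 + 98*(126*(-1/64)) = 52 + 98*(-63/32) = 52 - 3087/16 = -2255/16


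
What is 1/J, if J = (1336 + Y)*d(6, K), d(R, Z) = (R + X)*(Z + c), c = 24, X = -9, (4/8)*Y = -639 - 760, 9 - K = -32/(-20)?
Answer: 5/688602 ≈ 7.2611e-6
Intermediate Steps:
K = 37/5 (K = 9 - (-32)/(-20) = 9 - (-32)*(-1)/20 = 9 - 1*8/5 = 9 - 8/5 = 37/5 ≈ 7.4000)
Y = -2798 (Y = 2*(-639 - 760) = 2*(-1399) = -2798)
d(R, Z) = (-9 + R)*(24 + Z) (d(R, Z) = (R - 9)*(Z + 24) = (-9 + R)*(24 + Z))
J = 688602/5 (J = (1336 - 2798)*(-216 - 9*37/5 + 24*6 + 6*(37/5)) = -1462*(-216 - 333/5 + 144 + 222/5) = -1462*(-471/5) = 688602/5 ≈ 1.3772e+5)
1/J = 1/(688602/5) = 5/688602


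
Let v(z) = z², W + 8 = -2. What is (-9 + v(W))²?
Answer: 8281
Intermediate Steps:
W = -10 (W = -8 - 2 = -10)
(-9 + v(W))² = (-9 + (-10)²)² = (-9 + 100)² = 91² = 8281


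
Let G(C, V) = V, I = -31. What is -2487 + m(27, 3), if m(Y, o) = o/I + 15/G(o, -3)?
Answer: -77255/31 ≈ -2492.1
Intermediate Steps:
m(Y, o) = -5 - o/31 (m(Y, o) = o/(-31) + 15/(-3) = o*(-1/31) + 15*(-⅓) = -o/31 - 5 = -5 - o/31)
-2487 + m(27, 3) = -2487 + (-5 - 1/31*3) = -2487 + (-5 - 3/31) = -2487 - 158/31 = -77255/31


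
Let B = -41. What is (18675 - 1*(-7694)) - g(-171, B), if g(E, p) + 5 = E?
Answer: 26545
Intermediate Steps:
g(E, p) = -5 + E
(18675 - 1*(-7694)) - g(-171, B) = (18675 - 1*(-7694)) - (-5 - 171) = (18675 + 7694) - 1*(-176) = 26369 + 176 = 26545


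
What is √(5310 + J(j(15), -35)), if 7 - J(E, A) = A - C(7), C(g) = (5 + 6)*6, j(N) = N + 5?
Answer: 3*√602 ≈ 73.607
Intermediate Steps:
j(N) = 5 + N
C(g) = 66 (C(g) = 11*6 = 66)
J(E, A) = 73 - A (J(E, A) = 7 - (A - 1*66) = 7 - (A - 66) = 7 - (-66 + A) = 7 + (66 - A) = 73 - A)
√(5310 + J(j(15), -35)) = √(5310 + (73 - 1*(-35))) = √(5310 + (73 + 35)) = √(5310 + 108) = √5418 = 3*√602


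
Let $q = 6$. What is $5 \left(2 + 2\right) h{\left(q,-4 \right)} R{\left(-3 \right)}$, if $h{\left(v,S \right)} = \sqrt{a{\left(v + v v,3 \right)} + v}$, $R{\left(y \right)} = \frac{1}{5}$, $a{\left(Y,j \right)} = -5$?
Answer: $4$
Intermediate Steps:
$R{\left(y \right)} = \frac{1}{5}$
$h{\left(v,S \right)} = \sqrt{-5 + v}$
$5 \left(2 + 2\right) h{\left(q,-4 \right)} R{\left(-3 \right)} = 5 \left(2 + 2\right) \sqrt{-5 + 6} \cdot \frac{1}{5} = 5 \cdot 4 \sqrt{1} \cdot \frac{1}{5} = 20 \cdot 1 \cdot \frac{1}{5} = 20 \cdot \frac{1}{5} = 4$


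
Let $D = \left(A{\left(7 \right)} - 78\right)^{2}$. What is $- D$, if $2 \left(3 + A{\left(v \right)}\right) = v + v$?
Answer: $-5476$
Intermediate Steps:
$A{\left(v \right)} = -3 + v$ ($A{\left(v \right)} = -3 + \frac{v + v}{2} = -3 + \frac{2 v}{2} = -3 + v$)
$D = 5476$ ($D = \left(\left(-3 + 7\right) - 78\right)^{2} = \left(4 - 78\right)^{2} = \left(-74\right)^{2} = 5476$)
$- D = \left(-1\right) 5476 = -5476$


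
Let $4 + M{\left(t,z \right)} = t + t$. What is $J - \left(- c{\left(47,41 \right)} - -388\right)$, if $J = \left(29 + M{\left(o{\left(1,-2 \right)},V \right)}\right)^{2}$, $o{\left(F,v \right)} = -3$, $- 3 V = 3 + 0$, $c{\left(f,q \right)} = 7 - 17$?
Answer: $-37$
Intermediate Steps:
$c{\left(f,q \right)} = -10$ ($c{\left(f,q \right)} = 7 - 17 = -10$)
$V = -1$ ($V = - \frac{3 + 0}{3} = \left(- \frac{1}{3}\right) 3 = -1$)
$M{\left(t,z \right)} = -4 + 2 t$ ($M{\left(t,z \right)} = -4 + \left(t + t\right) = -4 + 2 t$)
$J = 361$ ($J = \left(29 + \left(-4 + 2 \left(-3\right)\right)\right)^{2} = \left(29 - 10\right)^{2} = 19^{2} = 361$)
$J - \left(- c{\left(47,41 \right)} - -388\right) = 361 - \left(\left(-1\right) \left(-10\right) - -388\right) = 361 - \left(10 + 388\right) = 361 - 398 = -37$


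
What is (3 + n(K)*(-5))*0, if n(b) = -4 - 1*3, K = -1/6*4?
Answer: 0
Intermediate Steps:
K = -⅔ (K = -1*⅙*4 = -⅙*4 = -⅔ ≈ -0.66667)
n(b) = -7 (n(b) = -4 - 3 = -7)
(3 + n(K)*(-5))*0 = (3 - 7*(-5))*0 = (3 + 35)*0 = 38*0 = 0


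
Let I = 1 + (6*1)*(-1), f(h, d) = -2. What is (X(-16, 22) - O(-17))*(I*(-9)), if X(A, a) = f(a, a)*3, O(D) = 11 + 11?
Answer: -1260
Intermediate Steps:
O(D) = 22
I = -5 (I = 1 + 6*(-1) = 1 - 6 = -5)
X(A, a) = -6 (X(A, a) = -2*3 = -6)
(X(-16, 22) - O(-17))*(I*(-9)) = (-6 - 1*22)*(-5*(-9)) = (-6 - 22)*45 = -28*45 = -1260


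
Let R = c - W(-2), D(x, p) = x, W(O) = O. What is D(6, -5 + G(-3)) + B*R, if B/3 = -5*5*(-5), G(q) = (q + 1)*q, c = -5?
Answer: -1119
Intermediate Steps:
G(q) = q*(1 + q) (G(q) = (1 + q)*q = q*(1 + q))
R = -3 (R = -5 - 1*(-2) = -5 + 2 = -3)
B = 375 (B = 3*(-5*5*(-5)) = 3*(-25*(-5)) = 3*125 = 375)
D(6, -5 + G(-3)) + B*R = 6 + 375*(-3) = 6 - 1125 = -1119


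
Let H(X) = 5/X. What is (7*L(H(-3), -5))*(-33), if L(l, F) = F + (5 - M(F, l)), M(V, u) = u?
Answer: -385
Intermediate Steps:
L(l, F) = 5 + F - l (L(l, F) = F + (5 - l) = 5 + F - l)
(7*L(H(-3), -5))*(-33) = (7*(5 - 5 - 5/(-3)))*(-33) = (7*(5 - 5 - 5*(-1)/3))*(-33) = (7*(5 - 5 - 1*(-5/3)))*(-33) = (7*(5 - 5 + 5/3))*(-33) = (7*(5/3))*(-33) = (35/3)*(-33) = -385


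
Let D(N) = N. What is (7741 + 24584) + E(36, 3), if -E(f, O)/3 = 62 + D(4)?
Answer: 32127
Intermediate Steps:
E(f, O) = -198 (E(f, O) = -3*(62 + 4) = -3*66 = -198)
(7741 + 24584) + E(36, 3) = (7741 + 24584) - 198 = 32325 - 198 = 32127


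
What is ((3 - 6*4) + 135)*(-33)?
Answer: -3762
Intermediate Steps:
((3 - 6*4) + 135)*(-33) = ((3 - 24) + 135)*(-33) = (-21 + 135)*(-33) = 114*(-33) = -3762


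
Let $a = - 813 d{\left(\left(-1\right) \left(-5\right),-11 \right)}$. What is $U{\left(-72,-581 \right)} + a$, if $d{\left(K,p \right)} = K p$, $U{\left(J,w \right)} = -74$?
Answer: $44641$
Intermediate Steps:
$a = 44715$ ($a = - 813 \left(-1\right) \left(-5\right) \left(-11\right) = - 813 \cdot 5 \left(-11\right) = \left(-813\right) \left(-55\right) = 44715$)
$U{\left(-72,-581 \right)} + a = -74 + 44715 = 44641$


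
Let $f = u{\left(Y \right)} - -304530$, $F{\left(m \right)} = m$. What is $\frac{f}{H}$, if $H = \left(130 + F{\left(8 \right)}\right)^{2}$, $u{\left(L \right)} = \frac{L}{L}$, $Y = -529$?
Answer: $\frac{304531}{19044} \approx 15.991$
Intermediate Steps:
$u{\left(L \right)} = 1$
$f = 304531$ ($f = 1 - -304530 = 1 + 304530 = 304531$)
$H = 19044$ ($H = \left(130 + 8\right)^{2} = 138^{2} = 19044$)
$\frac{f}{H} = \frac{304531}{19044}$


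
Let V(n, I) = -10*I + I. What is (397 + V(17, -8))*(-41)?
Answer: -19229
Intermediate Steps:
V(n, I) = -9*I
(397 + V(17, -8))*(-41) = (397 - 9*(-8))*(-41) = (397 + 72)*(-41) = 469*(-41) = -19229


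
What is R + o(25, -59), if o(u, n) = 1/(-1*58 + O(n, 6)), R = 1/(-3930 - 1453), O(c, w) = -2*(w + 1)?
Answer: -5455/387576 ≈ -0.014075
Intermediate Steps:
O(c, w) = -2 - 2*w (O(c, w) = -2*(1 + w) = -2 - 2*w)
R = -1/5383 (R = 1/(-5383) = -1/5383 ≈ -0.00018577)
o(u, n) = -1/72 (o(u, n) = 1/(-1*58 + (-2 - 2*6)) = 1/(-58 + (-2 - 12)) = 1/(-58 - 14) = 1/(-72) = -1/72)
R + o(25, -59) = -1/5383 - 1/72 = -5455/387576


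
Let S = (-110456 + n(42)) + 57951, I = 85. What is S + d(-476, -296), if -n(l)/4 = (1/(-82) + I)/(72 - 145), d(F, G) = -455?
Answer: -158495342/2993 ≈ -52955.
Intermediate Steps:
n(l) = 13938/2993 (n(l) = -4*(1/(-82) + 85)/(72 - 145) = -4*(-1/82 + 85)/(-73) = -13938*(-1)/(41*73) = -4*(-6969/5986) = 13938/2993)
S = -157133527/2993 (S = (-110456 + 13938/2993) + 57951 = -330580870/2993 + 57951 = -157133527/2993 ≈ -52500.)
S + d(-476, -296) = -157133527/2993 - 455 = -158495342/2993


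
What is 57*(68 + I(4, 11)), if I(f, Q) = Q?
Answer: 4503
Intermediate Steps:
57*(68 + I(4, 11)) = 57*(68 + 11) = 57*79 = 4503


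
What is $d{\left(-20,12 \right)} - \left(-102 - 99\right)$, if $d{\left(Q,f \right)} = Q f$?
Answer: $-39$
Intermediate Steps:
$d{\left(-20,12 \right)} - \left(-102 - 99\right) = \left(-20\right) 12 - \left(-102 - 99\right) = -240 - -201 = -240 + 201 = -39$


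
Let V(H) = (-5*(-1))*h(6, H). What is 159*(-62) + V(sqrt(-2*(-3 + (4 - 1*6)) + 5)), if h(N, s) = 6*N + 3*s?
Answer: -9678 + 15*sqrt(15) ≈ -9619.9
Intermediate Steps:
h(N, s) = 3*s + 6*N
V(H) = 180 + 15*H (V(H) = (-5*(-1))*(3*H + 6*6) = 5*(3*H + 36) = 5*(36 + 3*H) = 180 + 15*H)
159*(-62) + V(sqrt(-2*(-3 + (4 - 1*6)) + 5)) = 159*(-62) + (180 + 15*sqrt(-2*(-3 + (4 - 1*6)) + 5)) = -9858 + (180 + 15*sqrt(-2*(-3 + (4 - 6)) + 5)) = -9858 + (180 + 15*sqrt(-2*(-3 - 2) + 5)) = -9858 + (180 + 15*sqrt(-2*(-5) + 5)) = -9858 + (180 + 15*sqrt(10 + 5)) = -9858 + (180 + 15*sqrt(15)) = -9678 + 15*sqrt(15)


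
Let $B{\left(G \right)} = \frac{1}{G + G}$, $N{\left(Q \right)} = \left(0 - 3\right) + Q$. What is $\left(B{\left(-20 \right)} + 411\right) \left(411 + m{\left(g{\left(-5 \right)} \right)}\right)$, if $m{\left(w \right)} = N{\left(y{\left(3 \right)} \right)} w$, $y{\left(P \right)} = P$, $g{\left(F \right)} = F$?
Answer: $\frac{6756429}{40} \approx 1.6891 \cdot 10^{5}$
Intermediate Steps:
$N{\left(Q \right)} = -3 + Q$
$m{\left(w \right)} = 0$ ($m{\left(w \right)} = \left(-3 + 3\right) w = 0 w = 0$)
$B{\left(G \right)} = \frac{1}{2 G}$
$\left(B{\left(-20 \right)} + 411\right) \left(411 + m{\left(g{\left(-5 \right)} \right)}\right) = \left(\frac{1}{2 \left(-20\right)} + 411\right) \left(411 + 0\right) = \left(\frac{1}{2} \left(- \frac{1}{20}\right) + 411\right) 411 = \left(- \frac{1}{40} + 411\right) 411 = \frac{16439}{40} \cdot 411 = \frac{6756429}{40}$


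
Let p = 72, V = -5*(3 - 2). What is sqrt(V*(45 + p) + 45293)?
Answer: 2*sqrt(11177) ≈ 211.44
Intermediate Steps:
V = -5 (V = -5*1 = -5)
sqrt(V*(45 + p) + 45293) = sqrt(-5*(45 + 72) + 45293) = sqrt(-5*117 + 45293) = sqrt(-585 + 45293) = sqrt(44708) = 2*sqrt(11177)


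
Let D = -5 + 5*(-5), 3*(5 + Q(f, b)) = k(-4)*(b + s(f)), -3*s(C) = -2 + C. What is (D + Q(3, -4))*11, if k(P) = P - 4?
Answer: -2321/9 ≈ -257.89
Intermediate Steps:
s(C) = ⅔ - C/3 (s(C) = -(-2 + C)/3 = ⅔ - C/3)
k(P) = -4 + P
Q(f, b) = -61/9 - 8*b/3 + 8*f/9 (Q(f, b) = -5 + ((-4 - 4)*(b + (⅔ - f/3)))/3 = -5 + (-8*(⅔ + b - f/3))/3 = -5 + (-16/3 - 8*b + 8*f/3)/3 = -5 + (-16/9 - 8*b/3 + 8*f/9) = -61/9 - 8*b/3 + 8*f/9)
D = -30 (D = -5 - 25 = -30)
(D + Q(3, -4))*11 = (-30 + (-61/9 - 8/3*(-4) + (8/9)*3))*11 = (-30 + (-61/9 + 32/3 + 8/3))*11 = (-30 + 59/9)*11 = -211/9*11 = -2321/9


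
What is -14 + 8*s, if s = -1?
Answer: -22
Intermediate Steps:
-14 + 8*s = -14 + 8*(-1) = -14 - 8 = -22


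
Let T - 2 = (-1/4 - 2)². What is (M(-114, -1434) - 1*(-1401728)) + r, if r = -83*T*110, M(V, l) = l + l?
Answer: 10675035/8 ≈ 1.3344e+6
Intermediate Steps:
M(V, l) = 2*l
T = 113/16 (T = 2 + (-1/4 - 2)² = 2 + (-1*¼ - 2)² = 2 + (-¼ - 2)² = 2 + (-9/4)² = 2 + 81/16 = 113/16 ≈ 7.0625)
r = -515845/8 (r = -83*113/16*110 = -9379/16*110 = -515845/8 ≈ -64481.)
(M(-114, -1434) - 1*(-1401728)) + r = (2*(-1434) - 1*(-1401728)) - 515845/8 = (-2868 + 1401728) - 515845/8 = 1398860 - 515845/8 = 10675035/8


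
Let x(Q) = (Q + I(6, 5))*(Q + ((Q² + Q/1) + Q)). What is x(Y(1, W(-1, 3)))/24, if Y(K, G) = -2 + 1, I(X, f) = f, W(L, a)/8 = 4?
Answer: -⅓ ≈ -0.33333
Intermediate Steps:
W(L, a) = 32 (W(L, a) = 8*4 = 32)
Y(K, G) = -1
x(Q) = (5 + Q)*(Q² + 3*Q) (x(Q) = (Q + 5)*(Q + ((Q² + Q/1) + Q)) = (5 + Q)*(Q + ((Q² + 1*Q) + Q)) = (5 + Q)*(Q + ((Q² + Q) + Q)) = (5 + Q)*(Q + ((Q + Q²) + Q)) = (5 + Q)*(Q + (Q² + 2*Q)) = (5 + Q)*(Q² + 3*Q))
x(Y(1, W(-1, 3)))/24 = -(15 + (-1)² + 8*(-1))/24 = -(15 + 1 - 8)*(1/24) = -1*8*(1/24) = -8*1/24 = -⅓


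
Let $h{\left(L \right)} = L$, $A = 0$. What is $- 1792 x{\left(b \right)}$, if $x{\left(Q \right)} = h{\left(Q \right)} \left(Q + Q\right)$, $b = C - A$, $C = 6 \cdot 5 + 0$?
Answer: $-3225600$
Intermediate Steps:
$C = 30$ ($C = 30 + 0 = 30$)
$b = 30$ ($b = 30 - 0 = 30 + 0 = 30$)
$x{\left(Q \right)} = 2 Q^{2}$ ($x{\left(Q \right)} = Q \left(Q + Q\right) = Q 2 Q = 2 Q^{2}$)
$- 1792 x{\left(b \right)} = - 1792 \cdot 2 \cdot 30^{2} = - 1792 \cdot 2 \cdot 900 = \left(-1792\right) 1800 = -3225600$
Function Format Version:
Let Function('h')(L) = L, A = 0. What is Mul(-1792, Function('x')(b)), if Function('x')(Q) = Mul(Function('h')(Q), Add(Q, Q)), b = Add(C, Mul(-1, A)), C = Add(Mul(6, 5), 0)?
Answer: -3225600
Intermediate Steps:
C = 30 (C = Add(30, 0) = 30)
b = 30 (b = Add(30, Mul(-1, 0)) = Add(30, 0) = 30)
Function('x')(Q) = Mul(2, Pow(Q, 2)) (Function('x')(Q) = Mul(Q, Add(Q, Q)) = Mul(Q, Mul(2, Q)) = Mul(2, Pow(Q, 2)))
Mul(-1792, Function('x')(b)) = Mul(-1792, Mul(2, Pow(30, 2))) = Mul(-1792, Mul(2, 900)) = Mul(-1792, 1800) = -3225600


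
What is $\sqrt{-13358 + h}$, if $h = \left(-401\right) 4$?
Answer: $i \sqrt{14962} \approx 122.32 i$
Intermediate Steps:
$h = -1604$
$\sqrt{-13358 + h} = \sqrt{-13358 - 1604} = \sqrt{-14962} = i \sqrt{14962}$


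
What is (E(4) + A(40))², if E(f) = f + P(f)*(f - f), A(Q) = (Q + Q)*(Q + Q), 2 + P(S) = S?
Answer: 41011216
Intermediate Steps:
P(S) = -2 + S
A(Q) = 4*Q² (A(Q) = (2*Q)*(2*Q) = 4*Q²)
E(f) = f (E(f) = f + (-2 + f)*(f - f) = f + (-2 + f)*0 = f + 0 = f)
(E(4) + A(40))² = (4 + 4*40²)² = (4 + 4*1600)² = (4 + 6400)² = 6404² = 41011216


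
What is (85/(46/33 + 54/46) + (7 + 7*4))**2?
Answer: 17617252900/3798601 ≈ 4637.8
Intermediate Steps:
(85/(46/33 + 54/46) + (7 + 7*4))**2 = (85/(46*(1/33) + 54*(1/46)) + (7 + 28))**2 = (85/(46/33 + 27/23) + 35)**2 = (85/(1949/759) + 35)**2 = (85*(759/1949) + 35)**2 = (64515/1949 + 35)**2 = (132730/1949)**2 = 17617252900/3798601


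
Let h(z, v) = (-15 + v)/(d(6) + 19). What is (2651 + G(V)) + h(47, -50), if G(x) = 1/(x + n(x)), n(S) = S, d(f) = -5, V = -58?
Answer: 2148835/812 ≈ 2646.3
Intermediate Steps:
h(z, v) = -15/14 + v/14 (h(z, v) = (-15 + v)/(-5 + 19) = (-15 + v)/14 = (-15 + v)*(1/14) = -15/14 + v/14)
G(x) = 1/(2*x) (G(x) = 1/(x + x) = 1/(2*x))
(2651 + G(V)) + h(47, -50) = (2651 + (½)/(-58)) + (-15/14 + (1/14)*(-50)) = (2651 + (½)*(-1/58)) + (-15/14 - 25/7) = (2651 - 1/116) - 65/14 = 307515/116 - 65/14 = 2148835/812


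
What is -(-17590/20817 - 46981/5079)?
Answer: 355781029/35243181 ≈ 10.095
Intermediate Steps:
-(-17590/20817 - 46981/5079) = -1*(-355781029/35243181) = 355781029/35243181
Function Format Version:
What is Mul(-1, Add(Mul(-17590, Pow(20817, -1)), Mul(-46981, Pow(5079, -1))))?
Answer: Rational(355781029, 35243181) ≈ 10.095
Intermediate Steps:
Mul(-1, Add(Mul(-17590, Pow(20817, -1)), Mul(-46981, Pow(5079, -1)))) = Mul(-1, Add(Mul(-17590, Rational(1, 20817)), Mul(-46981, Rational(1, 5079)))) = Mul(-1, Add(Rational(-17590, 20817), Rational(-46981, 5079))) = Mul(-1, Rational(-355781029, 35243181)) = Rational(355781029, 35243181)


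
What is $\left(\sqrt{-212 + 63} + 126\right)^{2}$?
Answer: $\left(126 + i \sqrt{149}\right)^{2} \approx 15727.0 + 3076.1 i$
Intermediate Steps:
$\left(\sqrt{-212 + 63} + 126\right)^{2} = \left(\sqrt{-149} + 126\right)^{2} = \left(i \sqrt{149} + 126\right)^{2} = \left(126 + i \sqrt{149}\right)^{2}$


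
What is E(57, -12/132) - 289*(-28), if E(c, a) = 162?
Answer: 8254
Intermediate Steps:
E(57, -12/132) - 289*(-28) = 162 - 289*(-28) = 162 + 8092 = 8254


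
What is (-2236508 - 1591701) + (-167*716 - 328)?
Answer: -3948109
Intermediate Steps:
(-2236508 - 1591701) + (-167*716 - 328) = -3828209 + (-119572 - 328) = -3828209 - 119900 = -3948109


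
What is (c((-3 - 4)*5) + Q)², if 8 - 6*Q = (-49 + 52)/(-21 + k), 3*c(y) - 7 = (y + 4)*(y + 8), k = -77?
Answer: 27626096521/345744 ≈ 79903.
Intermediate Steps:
c(y) = 7/3 + (4 + y)*(8 + y)/3 (c(y) = 7/3 + ((y + 4)*(y + 8))/3 = 7/3 + ((4 + y)*(8 + y))/3 = 7/3 + (4 + y)*(8 + y)/3)
Q = 787/588 (Q = 4/3 - (-49 + 52)/(6*(-21 - 77)) = 4/3 - 1/(2*(-98)) = 4/3 - (-1)/(2*98) = 4/3 - ⅙*(-3/98) = 4/3 + 1/196 = 787/588 ≈ 1.3384)
(c((-3 - 4)*5) + Q)² = ((13 + 4*((-3 - 4)*5) + ((-3 - 4)*5)²/3) + 787/588)² = ((13 + 4*(-7*5) + (-7*5)²/3) + 787/588)² = ((13 + 4*(-35) + (⅓)*(-35)²) + 787/588)² = ((13 - 140 + (⅓)*1225) + 787/588)² = ((13 - 140 + 1225/3) + 787/588)² = (844/3 + 787/588)² = (166211/588)² = 27626096521/345744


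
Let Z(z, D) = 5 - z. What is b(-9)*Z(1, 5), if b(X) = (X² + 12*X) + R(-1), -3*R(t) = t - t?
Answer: -108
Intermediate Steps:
R(t) = 0 (R(t) = -(t - t)/3 = -⅓*0 = 0)
b(X) = X² + 12*X (b(X) = (X² + 12*X) + 0 = X² + 12*X)
b(-9)*Z(1, 5) = (-9*(12 - 9))*(5 - 1*1) = (-9*3)*(5 - 1) = -27*4 = -108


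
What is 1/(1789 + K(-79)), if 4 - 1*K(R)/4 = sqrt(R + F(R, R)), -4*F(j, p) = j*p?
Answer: 1805/3284253 + 2*I*sqrt(6557)/3284253 ≈ 0.00054959 + 4.9311e-5*I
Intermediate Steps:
F(j, p) = -j*p/4
K(R) = 16 - 4*sqrt(R - R**2/4) (K(R) = 16 - 4*sqrt(R - R*R/4) = 16 - 4*sqrt(R - R**2/4))
1/(1789 + K(-79)) = 1/(1789 + (16 - 2*I*sqrt(6557))) = 1/(1805 - 2*I*sqrt(6557))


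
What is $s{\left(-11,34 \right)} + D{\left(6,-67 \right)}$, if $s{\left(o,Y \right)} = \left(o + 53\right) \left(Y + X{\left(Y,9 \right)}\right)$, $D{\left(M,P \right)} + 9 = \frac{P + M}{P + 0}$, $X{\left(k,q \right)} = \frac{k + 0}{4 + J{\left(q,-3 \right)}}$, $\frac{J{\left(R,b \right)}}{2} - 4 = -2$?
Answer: $\frac{214187}{134} \approx 1598.4$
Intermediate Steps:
$J{\left(R,b \right)} = 4$ ($J{\left(R,b \right)} = 8 + 2 \left(-2\right) = 8 - 4 = 4$)
$X{\left(k,q \right)} = \frac{k}{8}$ ($X{\left(k,q \right)} = \frac{k + 0}{4 + 4} = \frac{k}{8}$)
$D{\left(M,P \right)} = -9 + \frac{M + P}{P}$ ($D{\left(M,P \right)} = -9 + \frac{P + M}{P + 0} = -9 + \frac{M + P}{P}$)
$s{\left(o,Y \right)} = \frac{9 Y \left(53 + o\right)}{8}$ ($s{\left(o,Y \right)} = \left(o + 53\right) \left(Y + \frac{Y}{8}\right) = \left(53 + o\right) \frac{9 Y}{8} = \frac{9 Y \left(53 + o\right)}{8}$)
$s{\left(-11,34 \right)} + D{\left(6,-67 \right)} = \frac{9}{8} \cdot 34 \left(53 - 11\right) - \left(8 - \frac{6}{-67}\right) = \frac{9}{8} \cdot 34 \cdot 42 + \left(-8 + 6 \left(- \frac{1}{67}\right)\right) = \frac{3213}{2} - \frac{542}{67} = \frac{214187}{134}$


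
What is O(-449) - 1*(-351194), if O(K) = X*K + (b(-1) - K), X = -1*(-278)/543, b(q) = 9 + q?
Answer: 190821671/543 ≈ 3.5142e+5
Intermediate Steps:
X = 278/543 (X = 278*(1/543) = 278/543 ≈ 0.51197)
O(K) = 8 - 265*K/543 (O(K) = 278*K/543 + ((9 - 1) - K) = 278*K/543 + (8 - K) = 8 - 265*K/543)
O(-449) - 1*(-351194) = (8 - 265/543*(-449)) - 1*(-351194) = (8 + 118985/543) + 351194 = 123329/543 + 351194 = 190821671/543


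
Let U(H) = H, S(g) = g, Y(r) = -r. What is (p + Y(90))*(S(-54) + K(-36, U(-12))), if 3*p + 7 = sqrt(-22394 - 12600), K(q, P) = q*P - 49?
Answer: -91133/3 + 329*I*sqrt(34994)/3 ≈ -30378.0 + 20515.0*I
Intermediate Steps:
K(q, P) = -49 + P*q (K(q, P) = P*q - 49 = -49 + P*q)
p = -7/3 + I*sqrt(34994)/3 (p = -7/3 + sqrt(-22394 - 12600)/3 = -7/3 + sqrt(-34994)/3 = -7/3 + (I*sqrt(34994))/3 = -7/3 + I*sqrt(34994)/3 ≈ -2.3333 + 62.356*I)
(p + Y(90))*(S(-54) + K(-36, U(-12))) = ((-7/3 + I*sqrt(34994)/3) - 1*90)*(-54 + (-49 - 12*(-36))) = ((-7/3 + I*sqrt(34994)/3) - 90)*(-54 + (-49 + 432)) = (-277/3 + I*sqrt(34994)/3)*(-54 + 383) = (-277/3 + I*sqrt(34994)/3)*329 = -91133/3 + 329*I*sqrt(34994)/3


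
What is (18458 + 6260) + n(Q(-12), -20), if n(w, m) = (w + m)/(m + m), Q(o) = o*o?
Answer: 247149/10 ≈ 24715.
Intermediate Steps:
Q(o) = o²
n(w, m) = (m + w)/(2*m) (n(w, m) = (m + w)/((2*m)) = (m + w)*(1/(2*m)) = (m + w)/(2*m))
(18458 + 6260) + n(Q(-12), -20) = (18458 + 6260) + (½)*(-20 + (-12)²)/(-20) = 24718 + (½)*(-1/20)*(-20 + 144) = 24718 + (½)*(-1/20)*124 = 24718 - 31/10 = 247149/10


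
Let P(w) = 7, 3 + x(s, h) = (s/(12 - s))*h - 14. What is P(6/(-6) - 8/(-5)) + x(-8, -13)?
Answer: -24/5 ≈ -4.8000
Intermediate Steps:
x(s, h) = -17 + h*s/(12 - s) (x(s, h) = -3 + ((s/(12 - s))*h - 14) = -3 + (h*s/(12 - s) - 14) = -3 + (-14 + h*s/(12 - s)) = -17 + h*s/(12 - s))
P(6/(-6) - 8/(-5)) + x(-8, -13) = 7 + (204 - 17*(-8) - 1*(-13)*(-8))/(-12 - 8) = 7 + (204 + 136 - 104)/(-20) = 7 - 1/20*236 = 7 - 59/5 = -24/5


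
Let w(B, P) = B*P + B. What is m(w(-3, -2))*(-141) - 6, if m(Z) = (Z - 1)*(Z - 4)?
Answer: 276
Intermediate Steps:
w(B, P) = B + B*P
m(Z) = (-1 + Z)*(-4 + Z)
m(w(-3, -2))*(-141) - 6 = (4 + (-3*(1 - 2))² - (-15)*(1 - 2))*(-141) - 6 = (4 + (-3*(-1))² - (-15)*(-1))*(-141) - 6 = (4 + 3² - 5*3)*(-141) - 6 = (4 + 9 - 15)*(-141) - 6 = -2*(-141) - 6 = 282 - 6 = 276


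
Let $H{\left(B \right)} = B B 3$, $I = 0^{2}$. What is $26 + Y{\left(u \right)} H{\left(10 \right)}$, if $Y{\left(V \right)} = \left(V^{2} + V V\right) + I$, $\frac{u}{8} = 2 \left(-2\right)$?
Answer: $614426$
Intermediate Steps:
$u = -32$ ($u = 8 \cdot 2 \left(-2\right) = 8 \left(-4\right) = -32$)
$I = 0$
$Y{\left(V \right)} = 2 V^{2}$ ($Y{\left(V \right)} = \left(V^{2} + V V\right) + 0 = \left(V^{2} + V^{2}\right) + 0 = 2 V^{2} + 0 = 2 V^{2}$)
$H{\left(B \right)} = 3 B^{2}$ ($H{\left(B \right)} = B^{2} \cdot 3 = 3 B^{2}$)
$26 + Y{\left(u \right)} H{\left(10 \right)} = 26 + 2 \left(-32\right)^{2} \cdot 3 \cdot 10^{2} = 26 + 2 \cdot 1024 \cdot 3 \cdot 100 = 26 + 2048 \cdot 300 = 26 + 614400 = 614426$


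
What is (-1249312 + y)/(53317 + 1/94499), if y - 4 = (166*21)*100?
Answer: -7093000441/419866932 ≈ -16.893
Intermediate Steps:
y = 348604 (y = 4 + (166*21)*100 = 4 + 3486*100 = 4 + 348600 = 348604)
(-1249312 + y)/(53317 + 1/94499) = (-1249312 + 348604)/(53317 + 1/94499) = -900708/(53317 + 1/94499) = -900708/5038403184/94499 = -900708*94499/5038403184 = -7093000441/419866932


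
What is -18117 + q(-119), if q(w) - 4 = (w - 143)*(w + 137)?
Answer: -22829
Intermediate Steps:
q(w) = 4 + (-143 + w)*(137 + w) (q(w) = 4 + (w - 143)*(w + 137) = 4 + (-143 + w)*(137 + w))
-18117 + q(-119) = -18117 + (-19587 + (-119)² - 6*(-119)) = -18117 + (-19587 + 14161 + 714) = -18117 - 4712 = -22829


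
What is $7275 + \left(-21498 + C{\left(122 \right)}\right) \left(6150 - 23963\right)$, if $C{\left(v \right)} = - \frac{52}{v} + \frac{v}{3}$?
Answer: $\frac{69948885335}{183} \approx 3.8223 \cdot 10^{8}$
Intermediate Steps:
$C{\left(v \right)} = - \frac{52}{v} + \frac{v}{3}$ ($C{\left(v \right)} = - \frac{52}{v} + v \frac{1}{3} = - \frac{52}{v} + \frac{v}{3}$)
$7275 + \left(-21498 + C{\left(122 \right)}\right) \left(6150 - 23963\right) = 7275 + \left(-21498 + \left(- \frac{52}{122} + \frac{1}{3} \cdot 122\right)\right) \left(6150 - 23963\right) = 7275 + \left(-21498 + \left(\left(-52\right) \frac{1}{122} + \frac{122}{3}\right)\right) \left(-17813\right) = 7275 + \left(-21498 + \left(- \frac{26}{61} + \frac{122}{3}\right)\right) \left(-17813\right) = 7275 + \left(-21498 + \frac{7364}{183}\right) \left(-17813\right) = 7275 - - \frac{69947554010}{183} = 7275 + \frac{69947554010}{183} = \frac{69948885335}{183}$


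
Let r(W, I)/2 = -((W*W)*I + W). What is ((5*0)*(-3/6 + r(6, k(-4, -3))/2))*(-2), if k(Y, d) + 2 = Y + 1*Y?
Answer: 0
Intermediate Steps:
k(Y, d) = -2 + 2*Y (k(Y, d) = -2 + (Y + 1*Y) = -2 + (Y + Y) = -2 + 2*Y)
r(W, I) = -2*W - 2*I*W² (r(W, I) = 2*(-((W*W)*I + W)) = 2*(-(W²*I + W)) = 2*(-(I*W² + W)) = 2*(-(W + I*W²)) = 2*(-W - I*W²) = -2*W - 2*I*W²)
((5*0)*(-3/6 + r(6, k(-4, -3))/2))*(-2) = ((5*0)*(-3/6 - 2*6*(1 + (-2 + 2*(-4))*6)/2))*(-2) = (0*(-3*⅙ - 2*6*(1 + (-2 - 8)*6)*(½)))*(-2) = (0*(-½ - 2*6*(1 - 10*6)*(½)))*(-2) = (0*(-½ - 2*6*(1 - 60)*(½)))*(-2) = (0*(-½ - 2*6*(-59)*(½)))*(-2) = (0*(-½ + 708*(½)))*(-2) = (0*(-½ + 354))*(-2) = (0*(707/2))*(-2) = 0*(-2) = 0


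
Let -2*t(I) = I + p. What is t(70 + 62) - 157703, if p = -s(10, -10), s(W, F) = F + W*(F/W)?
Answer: -157779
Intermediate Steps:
s(W, F) = 2*F (s(W, F) = F + F = 2*F)
p = 20 (p = -2*(-10) = -1*(-20) = 20)
t(I) = -10 - I/2 (t(I) = -(I + 20)/2 = -(20 + I)/2 = -10 - I/2)
t(70 + 62) - 157703 = (-10 - (70 + 62)/2) - 157703 = (-10 - ½*132) - 157703 = (-10 - 66) - 157703 = -76 - 157703 = -157779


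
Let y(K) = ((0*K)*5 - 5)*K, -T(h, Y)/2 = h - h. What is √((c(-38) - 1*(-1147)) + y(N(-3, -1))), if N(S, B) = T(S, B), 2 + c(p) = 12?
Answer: √1157 ≈ 34.015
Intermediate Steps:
T(h, Y) = 0 (T(h, Y) = -2*(h - h) = -2*0 = 0)
c(p) = 10 (c(p) = -2 + 12 = 10)
N(S, B) = 0
y(K) = -5*K (y(K) = (0*5 - 5)*K = (0 - 5)*K = -5*K)
√((c(-38) - 1*(-1147)) + y(N(-3, -1))) = √((10 - 1*(-1147)) - 5*0) = √((10 + 1147) + 0) = √(1157 + 0) = √1157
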